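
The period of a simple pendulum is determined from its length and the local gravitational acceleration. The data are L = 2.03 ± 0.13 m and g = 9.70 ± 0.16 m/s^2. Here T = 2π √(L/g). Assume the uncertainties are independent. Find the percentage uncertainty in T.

For a monomial T ∝ L^(1/2), g^(-1/2), fractional errors add in quadrature:
  (½·δL/L)² = (0.5×0.0640)² = 0.00103;  (−½·δg/g)² = (-0.5×0.0165)² = 6.8e-05
δT/T = √(0.00109) = 0.0331

3.31%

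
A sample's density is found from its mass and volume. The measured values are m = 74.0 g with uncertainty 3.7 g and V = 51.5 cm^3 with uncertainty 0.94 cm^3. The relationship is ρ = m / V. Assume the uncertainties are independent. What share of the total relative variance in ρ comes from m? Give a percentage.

(δρ/ρ)² = (1·δm/m)² + (-1·δV/V)²
  m term: (1×0.0500)² = 0.00250
  V term: (-1×0.0183)² = 0.000333
Total = 0.00283. Share from m = 0.00250/0.00283 = 0.882.

88.2%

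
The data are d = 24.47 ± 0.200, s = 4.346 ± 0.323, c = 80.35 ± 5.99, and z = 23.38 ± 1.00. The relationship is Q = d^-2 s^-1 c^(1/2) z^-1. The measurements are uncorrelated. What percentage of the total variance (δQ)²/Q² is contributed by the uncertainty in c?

(δQ/Q)² = (-2·δd/d)² + (-1·δs/s)² + (½·δc/c)² + (-1·δz/z)²
  d term: (-2×0.00817)² = 0.000267
  s term: (-1×0.0743)² = 0.00552
  c term: (0.5×0.0745)² = 0.00139
  z term: (-1×0.0428)² = 0.00183
Total = 0.00901. Share from c = 0.00139/0.00901 = 0.154.

15.4%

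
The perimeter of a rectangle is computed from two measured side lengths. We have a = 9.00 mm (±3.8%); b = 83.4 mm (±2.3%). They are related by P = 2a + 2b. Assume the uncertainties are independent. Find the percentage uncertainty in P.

P is a linear combination, so absolute uncertainties add in quadrature:
  (2·δa)² = 0.468;  (2·δb)² = 14.7
δP = √(15.2) = 3.90 mm
P = 185 mm, so δP/P = 3.90/185 = 0.0211.

2.11%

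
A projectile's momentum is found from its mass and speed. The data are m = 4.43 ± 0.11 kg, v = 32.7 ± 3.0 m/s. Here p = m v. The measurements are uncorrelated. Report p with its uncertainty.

Each factor contributes (exponent × relative error)² to (δp/p)²:
  (1·δm/m)² = (1×0.0248)² = 0.000617;  (1·δv/v)² = (1×0.0917)² = 0.00842
δp/p = √(0.00903) = 0.0950
p = 145 kg·m/s, so δp = 0.0950 × 145 = 13.8 kg·m/s.

145 ± 13.8 kg·m/s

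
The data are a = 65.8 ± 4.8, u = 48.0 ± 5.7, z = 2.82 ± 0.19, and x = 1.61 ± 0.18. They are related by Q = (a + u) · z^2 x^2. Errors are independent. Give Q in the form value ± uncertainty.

Let w = a + u = 114. δw = √(δa² + δu²) = √(23.0 + 32.5) = 7.45, so δw/w = 0.0655.
Q is then a monomial in w, z, x:
δQ/Q = √((δw/w)² + (2·δz/z)² + (2·δx/x)²) = √(0.00429 + 0.0182 + 0.0500) = 0.269
Q = 2350, so δQ = 0.269 × 2350 = 631.

2350 ± 631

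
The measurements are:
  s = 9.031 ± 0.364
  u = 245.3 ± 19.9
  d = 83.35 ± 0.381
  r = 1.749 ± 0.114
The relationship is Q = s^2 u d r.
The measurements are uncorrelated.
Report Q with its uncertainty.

Since Q is a product/quotient, work with relative uncertainties:
  (2·δs/s)² = (2×0.0403)² = 0.00650;  (1·δu/u)² = (1×0.0811)² = 0.00658;  (1·δd/d)² = (1×0.00457)² = 2.09e-05;  (1·δr/r)² = (1×0.0652)² = 0.00425
δQ/Q = √(0.0173) = 0.132
Q = 2.917e+06, so δQ = 0.132 × 2.917e+06 = 3.84e+05.

(2.917 ± 0.384) × 10^6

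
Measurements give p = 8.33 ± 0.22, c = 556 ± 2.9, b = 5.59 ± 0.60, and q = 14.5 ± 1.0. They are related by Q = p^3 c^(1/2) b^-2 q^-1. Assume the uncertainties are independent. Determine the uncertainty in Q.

7.19

Relative error in a monomial: (δQ/Q)² = Σ (nᵢ · δxᵢ/xᵢ)².
  (3·δp/p)² = (3×0.0264)² = 0.00628;  (½·δc/c)² = (0.5×0.00522)² = 6.8e-06;  (-2·δb/b)² = (-2×0.107)² = 0.0461;  (-1·δq/q)² = (-1×0.0690)² = 0.00476
δQ/Q = √(0.0571) = 0.239
Q = 30.1, so δQ = 0.239 × 30.1 = 7.19.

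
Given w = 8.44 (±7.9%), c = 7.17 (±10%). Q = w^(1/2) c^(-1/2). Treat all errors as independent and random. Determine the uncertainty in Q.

0.0691

Since Q is a product/quotient, work with relative uncertainties:
  (½·δw/w)² = (0.5×0.0790)² = 0.00156;  (−½·δc/c)² = (-0.5×0.100)² = 0.00250
δQ/Q = √(0.00406) = 0.0637
Q = 1.08, so δQ = 0.0637 × 1.08 = 0.0691.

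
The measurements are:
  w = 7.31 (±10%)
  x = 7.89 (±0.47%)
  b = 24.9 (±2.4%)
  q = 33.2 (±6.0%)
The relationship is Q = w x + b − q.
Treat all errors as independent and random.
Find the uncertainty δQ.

Let p = w·x = 57.7. δp/p = √((1·δw/w)² + (1·δx/x)²) = √(0.0100 + 2.21e-05) = 0.100, so δp = 5.77.
Q = p + b − q: δQ = √(δp² + δb² + δq²) = √(33.3 + 0.357 + 3.97) = 6.14

6.14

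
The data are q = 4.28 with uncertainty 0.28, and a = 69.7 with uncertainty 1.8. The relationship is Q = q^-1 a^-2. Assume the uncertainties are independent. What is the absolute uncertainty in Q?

4.01e-06

Q is a product of powers, so relative uncertainties combine in quadrature:
  (-1·δq/q)² = (-1×0.0654)² = 0.00428;  (-2·δa/a)² = (-2×0.0258)² = 0.00267
δQ/Q = √(0.00695) = 0.0834
Q = 4.81e-05, so δQ = 0.0834 × 4.81e-05 = 4.01e-06.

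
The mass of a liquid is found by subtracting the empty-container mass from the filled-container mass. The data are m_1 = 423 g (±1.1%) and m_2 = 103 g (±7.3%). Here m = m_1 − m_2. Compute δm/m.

0.0276

Each term contributes (cᵢ δxᵢ)² to (δm)²:
  (δm_1)² = 21.7;  (δm_2)² = 56.5
δm = √(78.2) = 8.84 g
m = 320 g, so δm/m = 8.84/320 = 0.0276.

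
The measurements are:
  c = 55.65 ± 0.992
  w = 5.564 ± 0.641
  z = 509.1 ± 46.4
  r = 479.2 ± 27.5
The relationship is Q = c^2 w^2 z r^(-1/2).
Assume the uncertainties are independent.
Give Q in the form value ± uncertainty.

(2.230 ± 0.562) × 10^6

For a monomial Q ∝ c^2, w^2, z, r^(-1/2), fractional errors add in quadrature:
  (2·δc/c)² = (2×0.0178)² = 0.00127;  (2·δw/w)² = (2×0.115)² = 0.0531;  (1·δz/z)² = (1×0.0911)² = 0.00831;  (−½·δr/r)² = (-0.5×0.0574)² = 0.000823
δQ/Q = √(0.0635) = 0.252
Q = 2.23e+06, so δQ = 0.252 × 2.23e+06 = 5.62e+05.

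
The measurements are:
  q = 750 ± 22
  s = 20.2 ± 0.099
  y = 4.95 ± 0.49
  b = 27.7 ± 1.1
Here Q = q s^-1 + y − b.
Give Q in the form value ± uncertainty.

Let p = q·s^-1 = 37.1. δp/p = √((1·δq/q)² + (-1·δs/s)²) = √(0.000860 + 2.4e-05) = 0.0297, so δp = 1.10.
Q = p + y − b: δQ = √(δp² + δy² + δb²) = √(1.22 + 0.240 + 1.21) = 1.63
Q = 14.4.

14.4 ± 1.63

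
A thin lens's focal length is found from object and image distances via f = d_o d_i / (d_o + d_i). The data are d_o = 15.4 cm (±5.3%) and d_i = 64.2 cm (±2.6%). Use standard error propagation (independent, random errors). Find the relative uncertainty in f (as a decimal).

0.0430

∂f/∂d_o = (d_i/(d_o+d_i))² = 0.650;  ∂f/∂d_i = (d_o/(d_o+d_i))² = 0.0374
δf = √((∂f/∂d_o · δd_o)² + (∂f/∂d_i · δd_i)²) = √(0.282 + 0.00390) = 0.535 cm
f = 12.4 cm, so δf/f = 0.535/12.4 = 0.0430.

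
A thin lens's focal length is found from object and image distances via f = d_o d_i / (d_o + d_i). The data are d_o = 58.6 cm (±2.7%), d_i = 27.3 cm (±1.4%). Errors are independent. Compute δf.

0.239 cm

∂f/∂d_o = (d_i/(d_o+d_i))² = 0.101;  ∂f/∂d_i = (d_o/(d_o+d_i))² = 0.465
δf = √((∂f/∂d_o · δd_o)² + (∂f/∂d_i · δd_i)²) = √(0.0255 + 0.0316) = 0.239 cm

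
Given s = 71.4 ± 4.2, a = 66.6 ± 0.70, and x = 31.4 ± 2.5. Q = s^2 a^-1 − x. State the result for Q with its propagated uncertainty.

45.1 ± 9.38

Let p = s^2·a^-1 = 76.5. δp/p = √((2·δs/s)² + (-1·δa/a)²) = √(0.0138 + 0.000110) = 0.118, so δp = 9.04.
Q = p − x: δQ = √(δp² + δx²) = √(81.7 + 6.25) = 9.38
Q = 45.1.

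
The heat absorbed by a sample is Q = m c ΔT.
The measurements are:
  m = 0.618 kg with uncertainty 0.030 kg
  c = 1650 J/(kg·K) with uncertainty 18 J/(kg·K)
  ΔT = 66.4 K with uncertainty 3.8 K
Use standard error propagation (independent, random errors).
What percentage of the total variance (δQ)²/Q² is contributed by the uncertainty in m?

(δQ/Q)² = (1·δm/m)² + (1·δc/c)² + (1·δΔT/ΔT)²
  m term: (1×0.0485)² = 0.00236
  c term: (1×0.0109)² = 0.000119
  ΔT term: (1×0.0572)² = 0.00328
Total = 0.00575. Share from m = 0.00236/0.00575 = 0.410.

41.0%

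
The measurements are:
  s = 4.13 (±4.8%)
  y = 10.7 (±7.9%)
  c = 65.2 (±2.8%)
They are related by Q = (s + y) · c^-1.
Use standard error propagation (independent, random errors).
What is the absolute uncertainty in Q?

Let u = s + y = 14.8. δu = √(δs² + δy²) = √(0.0393 + 0.715) = 0.868, so δu/u = 0.0585.
Q is then a monomial in u, c:
δQ/Q = √((δu/u)² + (-1·δc/c)²) = √(0.00343 + 0.000784) = 0.0649
Q = 0.227, so δQ = 0.0649 × 0.227 = 0.0148.

0.0148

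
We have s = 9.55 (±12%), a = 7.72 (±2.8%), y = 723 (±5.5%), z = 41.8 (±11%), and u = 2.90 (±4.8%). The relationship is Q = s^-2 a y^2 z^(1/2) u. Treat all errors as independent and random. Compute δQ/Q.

Since Q is a product/quotient, work with relative uncertainties:
  (-2·δs/s)² = (-2×0.120)² = 0.0576;  (1·δa/a)² = (1×0.0280)² = 0.000784;  (2·δy/y)² = (2×0.0550)² = 0.0121;  (½·δz/z)² = (0.5×0.110)² = 0.00302;  (1·δu/u)² = (1×0.0480)² = 0.00230
δQ/Q = √(0.0758) = 0.275

0.275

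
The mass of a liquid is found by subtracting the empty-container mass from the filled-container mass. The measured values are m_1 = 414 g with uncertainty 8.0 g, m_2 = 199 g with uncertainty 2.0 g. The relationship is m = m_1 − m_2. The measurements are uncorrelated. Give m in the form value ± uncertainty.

For a sum/difference, combine absolute errors in quadrature:
  (δm_1)² = 64.0;  (δm_2)² = 4.00
δm = √(68.0) = 8.25 g
m = 215 g.

215 ± 8.25 g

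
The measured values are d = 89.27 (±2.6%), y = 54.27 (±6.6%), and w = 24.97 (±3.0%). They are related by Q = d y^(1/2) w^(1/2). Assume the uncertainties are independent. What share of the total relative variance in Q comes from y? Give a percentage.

54.7%

(δQ/Q)² = (1·δd/d)² + (½·δy/y)² + (½·δw/w)²
  d term: (1×0.0260)² = 0.000676
  y term: (0.5×0.0660)² = 0.00109
  w term: (0.5×0.0300)² = 0.000225
Total = 0.00199. Share from y = 0.00109/0.00199 = 0.547.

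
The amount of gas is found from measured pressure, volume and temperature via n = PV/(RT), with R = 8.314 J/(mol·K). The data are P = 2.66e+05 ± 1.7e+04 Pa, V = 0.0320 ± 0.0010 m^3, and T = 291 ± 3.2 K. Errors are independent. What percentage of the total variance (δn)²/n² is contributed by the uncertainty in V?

(δn/n)² = (1·δP/P)² + (1·δV/V)² + (-1·δT/T)²
  P term: (1×0.0639)² = 0.00408
  V term: (1×0.0312)² = 0.000977
  T term: (-1×0.0110)² = 0.000121
Total = 0.00518. Share from V = 0.000977/0.00518 = 0.188.

18.8%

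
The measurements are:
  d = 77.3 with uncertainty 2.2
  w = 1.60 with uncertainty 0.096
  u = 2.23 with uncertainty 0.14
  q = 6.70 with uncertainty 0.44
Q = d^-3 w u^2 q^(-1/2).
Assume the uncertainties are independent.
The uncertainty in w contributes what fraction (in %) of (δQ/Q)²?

13.0%

(δQ/Q)² = (-3·δd/d)² + (1·δw/w)² + (2·δu/u)² + (−½·δq/q)²
  d term: (-3×0.0285)² = 0.00729
  w term: (1×0.0600)² = 0.00360
  u term: (2×0.0628)² = 0.0158
  q term: (-0.5×0.0657)² = 0.00108
Total = 0.0277. Share from w = 0.00360/0.0277 = 0.130.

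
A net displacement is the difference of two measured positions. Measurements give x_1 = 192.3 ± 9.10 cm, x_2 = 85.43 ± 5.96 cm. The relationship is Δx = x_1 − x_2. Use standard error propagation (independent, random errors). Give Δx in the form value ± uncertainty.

106.9 ± 10.9 cm

Absolute uncertainties add in quadrature for a linear combination:
  (δx_1)² = 82.8;  (δx_2)² = 35.5
δΔx = √(118) = 10.9 cm
Δx = 106.9 cm.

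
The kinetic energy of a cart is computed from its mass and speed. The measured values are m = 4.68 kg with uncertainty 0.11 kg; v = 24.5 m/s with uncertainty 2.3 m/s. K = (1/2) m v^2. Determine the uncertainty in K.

266 J

Each factor contributes (exponent × relative error)² to (δK/K)²:
  (1·δm/m)² = (1×0.0235)² = 0.000552;  (2·δv/v)² = (2×0.0939)² = 0.0353
δK/K = √(0.0358) = 0.189
K = 1400 J, so δK = 0.189 × 1400 = 266 J.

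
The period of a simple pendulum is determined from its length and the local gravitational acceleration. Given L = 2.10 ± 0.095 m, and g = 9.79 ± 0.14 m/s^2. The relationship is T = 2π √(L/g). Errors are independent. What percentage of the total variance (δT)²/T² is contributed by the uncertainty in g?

(δT/T)² = (½·δL/L)² + (−½·δg/g)²
  L term: (0.5×0.0452)² = 0.000512
  g term: (-0.5×0.0143)² = 5.11e-05
Total = 0.000563. Share from g = 5.11e-05/0.000563 = 0.0908.

9.08%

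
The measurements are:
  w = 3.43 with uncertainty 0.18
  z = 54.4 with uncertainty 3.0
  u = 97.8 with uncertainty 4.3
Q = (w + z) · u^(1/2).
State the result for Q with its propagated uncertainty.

572 ± 32.3

Let h = w + z = 57.8. δh = √(δw² + δz²) = √(0.0324 + 9.00) = 3.01, so δh/h = 0.0520.
Q is then a monomial in h, u:
δQ/Q = √((δh/h)² + (½·δu/u)²) = √(0.00270 + 0.000483) = 0.0564
Q = 572, so δQ = 0.0564 × 572 = 32.3.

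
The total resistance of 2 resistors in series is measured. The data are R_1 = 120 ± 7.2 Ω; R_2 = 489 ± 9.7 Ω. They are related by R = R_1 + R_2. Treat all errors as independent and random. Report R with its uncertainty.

Each term contributes (cᵢ δxᵢ)² to (δR)²:
  (δR_1)² = 51.8;  (δR_2)² = 94.1
δR = √(146) = 12.1 Ω
R = 609 Ω.

609 ± 12.1 Ω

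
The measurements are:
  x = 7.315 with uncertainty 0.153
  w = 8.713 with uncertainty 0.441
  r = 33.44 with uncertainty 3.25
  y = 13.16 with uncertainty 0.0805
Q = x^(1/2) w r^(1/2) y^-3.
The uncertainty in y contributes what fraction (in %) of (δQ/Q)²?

6.27%

(δQ/Q)² = (½·δx/x)² + (1·δw/w)² + (½·δr/r)² + (-3·δy/y)²
  x term: (0.5×0.0209)² = 0.000109
  w term: (1×0.0506)² = 0.00256
  r term: (0.5×0.0972)² = 0.00236
  y term: (-3×0.00612)² = 0.000337
Total = 0.00537. Share from y = 0.000337/0.00537 = 0.0627.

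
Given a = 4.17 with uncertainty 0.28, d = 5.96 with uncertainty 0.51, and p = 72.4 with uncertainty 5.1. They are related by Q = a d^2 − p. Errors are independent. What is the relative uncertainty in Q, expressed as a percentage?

Let w = a·d^2 = 148. δw/w = √((1·δa/a)² + (2·δd/d)²) = √(0.00451 + 0.0293) = 0.184, so δw = 27.2.
Q = w − p: δQ = √(δw² + δp²) = √(742 + 26.0) = 27.7
Q = 75.7, so δQ/Q = 27.7/75.7 = 0.366.

36.6%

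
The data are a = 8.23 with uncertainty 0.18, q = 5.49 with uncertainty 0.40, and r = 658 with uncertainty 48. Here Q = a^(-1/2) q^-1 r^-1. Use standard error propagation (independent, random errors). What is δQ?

Each factor contributes (exponent × relative error)² to (δQ/Q)²:
  (−½·δa/a)² = (-0.5×0.0219)² = 0.000120;  (-1·δq/q)² = (-1×0.0729)² = 0.00531;  (-1·δr/r)² = (-1×0.0729)² = 0.00532
δQ/Q = √(0.0107) = 0.104
Q = 9.65e-05, so δQ = 0.104 × 9.65e-05 = 1e-05.

1e-05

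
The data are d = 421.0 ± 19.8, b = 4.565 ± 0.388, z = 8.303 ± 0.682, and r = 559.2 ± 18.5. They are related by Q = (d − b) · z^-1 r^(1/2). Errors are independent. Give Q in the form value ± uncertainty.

Let u = d − b = 416.4. δu = √(δd² + δb²) = √(392 + 0.151) = 19.8, so δu/u = 0.0476.
Q is then a monomial in u, z, r:
δQ/Q = √((δu/u)² + (-1·δz/z)² + (½·δr/r)²) = √(0.00226 + 0.00675 + 0.000274) = 0.0963
Q = 1186, so δQ = 0.0963 × 1186 = 114.

1186 ± 114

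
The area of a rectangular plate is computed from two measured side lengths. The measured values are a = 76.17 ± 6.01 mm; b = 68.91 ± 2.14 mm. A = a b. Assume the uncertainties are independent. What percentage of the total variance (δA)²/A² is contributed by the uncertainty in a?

86.6%

(δA/A)² = (1·δa/a)² + (1·δb/b)²
  a term: (1×0.0789)² = 0.00623
  b term: (1×0.0311)² = 0.000964
Total = 0.00719. Share from a = 0.00623/0.00719 = 0.866.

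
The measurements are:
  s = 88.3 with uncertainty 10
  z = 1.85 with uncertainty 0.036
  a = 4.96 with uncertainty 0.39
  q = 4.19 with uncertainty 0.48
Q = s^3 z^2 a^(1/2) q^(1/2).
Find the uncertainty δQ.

3.75e+06

For a monomial Q ∝ s^3, z^2, a^(1/2), q^(1/2), fractional errors add in quadrature:
  (3·δs/s)² = (3×0.113)² = 0.115;  (2·δz/z)² = (2×0.0195)² = 0.00151;  (½·δa/a)² = (0.5×0.0786)² = 0.00155;  (½·δq/q)² = (0.5×0.115)² = 0.00328
δQ/Q = √(0.122) = 0.349
Q = 1.07e+07, so δQ = 0.349 × 1.07e+07 = 3.75e+06.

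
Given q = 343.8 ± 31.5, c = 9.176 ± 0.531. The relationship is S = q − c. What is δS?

For a sum/difference, combine absolute errors in quadrature:
  (δq)² = 992;  (δc)² = 0.282
δS = √(993) = 31.5

31.5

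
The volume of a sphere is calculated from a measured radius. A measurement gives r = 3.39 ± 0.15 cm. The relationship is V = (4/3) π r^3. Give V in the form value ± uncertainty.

163 ± 21.7 cm^3

V ∝ r^3, so δV/V = |3| · δr/r = 3 × 0.0442 = 0.133.
V = 163 cm^3, so δV = 0.133 × 163 = 21.7 cm^3.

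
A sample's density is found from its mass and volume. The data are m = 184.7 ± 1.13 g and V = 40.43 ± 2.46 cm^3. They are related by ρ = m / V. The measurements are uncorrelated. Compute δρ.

0.279 g/cm^3

Each factor contributes (exponent × relative error)² to (δρ/ρ)²:
  (1·δm/m)² = (1×0.00612)² = 3.74e-05;  (-1·δV/V)² = (-1×0.0608)² = 0.00370
δρ/ρ = √(0.00374) = 0.0612
ρ = 4.568 g/cm^3, so δρ = 0.0612 × 4.568 = 0.279 g/cm^3.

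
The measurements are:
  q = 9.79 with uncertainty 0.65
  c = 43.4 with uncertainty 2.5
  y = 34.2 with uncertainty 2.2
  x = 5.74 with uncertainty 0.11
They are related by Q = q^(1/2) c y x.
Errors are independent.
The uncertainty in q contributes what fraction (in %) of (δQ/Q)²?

(δQ/Q)² = (½·δq/q)² + (1·δc/c)² + (1·δy/y)² + (1·δx/x)²
  q term: (0.5×0.0664)² = 0.00110
  c term: (1×0.0576)² = 0.00332
  y term: (1×0.0643)² = 0.00414
  x term: (1×0.0192)² = 0.000367
Total = 0.00893. Share from q = 0.00110/0.00893 = 0.123.

12.3%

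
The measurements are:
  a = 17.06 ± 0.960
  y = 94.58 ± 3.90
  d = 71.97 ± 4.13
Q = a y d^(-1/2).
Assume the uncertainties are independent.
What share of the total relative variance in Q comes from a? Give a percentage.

55.6%

(δQ/Q)² = (1·δa/a)² + (1·δy/y)² + (−½·δd/d)²
  a term: (1×0.0563)² = 0.00317
  y term: (1×0.0412)² = 0.00170
  d term: (-0.5×0.0574)² = 0.000823
Total = 0.00569. Share from a = 0.00317/0.00569 = 0.556.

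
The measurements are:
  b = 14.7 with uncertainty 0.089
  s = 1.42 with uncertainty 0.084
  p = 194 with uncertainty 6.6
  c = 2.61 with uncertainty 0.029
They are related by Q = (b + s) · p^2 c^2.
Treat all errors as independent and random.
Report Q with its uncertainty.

(4.13 ± 0.297) × 10^6

Let u = b + s = 16.1. δu = √(δb² + δs²) = √(0.00792 + 0.00706) = 0.122, so δu/u = 0.00759.
Q is then a monomial in u, p, c:
δQ/Q = √((δu/u)² + (2·δp/p)² + (2·δc/c)²) = √(5.76e-05 + 0.00463 + 0.000494) = 0.0720
Q = 4.13e+06, so δQ = 0.0720 × 4.13e+06 = 2.97e+05.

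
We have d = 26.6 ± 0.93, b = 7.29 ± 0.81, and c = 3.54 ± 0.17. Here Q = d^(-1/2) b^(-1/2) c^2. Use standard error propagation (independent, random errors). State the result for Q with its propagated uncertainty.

0.900 ± 0.101

Q is a product of powers, so relative uncertainties combine in quadrature:
  (−½·δd/d)² = (-0.5×0.0350)² = 0.000306;  (−½·δb/b)² = (-0.5×0.111)² = 0.00309;  (2·δc/c)² = (2×0.0480)² = 0.00922
δQ/Q = √(0.0126) = 0.112
Q = 0.900, so δQ = 0.112 × 0.900 = 0.101.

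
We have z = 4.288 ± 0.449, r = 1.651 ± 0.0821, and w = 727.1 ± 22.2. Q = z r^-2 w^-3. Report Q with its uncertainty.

Products/powers → add relative errors in quadrature, weighted by exponent:
  (1·δz/z)² = (1×0.105)² = 0.0110;  (-2·δr/r)² = (-2×0.0497)² = 0.00989;  (-3·δw/w)² = (-3×0.0305)² = 0.00839
δQ/Q = √(0.0292) = 0.171
Q = 4.092e-09, so δQ = 0.171 × 4.092e-09 = 7e-10.

(4.092 ± 0.700) × 10^-9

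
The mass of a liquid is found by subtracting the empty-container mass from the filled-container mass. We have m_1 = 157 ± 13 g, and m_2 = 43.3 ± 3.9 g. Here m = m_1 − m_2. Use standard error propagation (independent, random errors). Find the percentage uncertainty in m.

Absolute uncertainties add in quadrature for a linear combination:
  (δm_1)² = 169;  (δm_2)² = 15.2
δm = √(184) = 13.6 g
m = 114 g, so δm/m = 13.6/114 = 0.119.

11.9%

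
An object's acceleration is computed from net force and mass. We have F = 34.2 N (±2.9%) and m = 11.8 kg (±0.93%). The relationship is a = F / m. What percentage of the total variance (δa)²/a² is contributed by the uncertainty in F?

90.7%

(δa/a)² = (1·δF/F)² + (-1·δm/m)²
  F term: (1×0.0290)² = 0.000841
  m term: (-1×0.00930)² = 8.65e-05
Total = 0.000927. Share from F = 0.000841/0.000927 = 0.907.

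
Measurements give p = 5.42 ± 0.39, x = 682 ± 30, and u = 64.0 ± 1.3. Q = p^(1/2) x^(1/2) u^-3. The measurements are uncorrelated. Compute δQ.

Each factor contributes (exponent × relative error)² to (δQ/Q)²:
  (½·δp/p)² = (0.5×0.0720)² = 0.00129;  (½·δx/x)² = (0.5×0.0440)² = 0.000484;  (-3·δu/u)² = (-3×0.0203)² = 0.00371
δQ/Q = √(0.00549) = 0.0741
Q = 0.000232, so δQ = 0.0741 × 0.000232 = 1.72e-05.

1.72e-05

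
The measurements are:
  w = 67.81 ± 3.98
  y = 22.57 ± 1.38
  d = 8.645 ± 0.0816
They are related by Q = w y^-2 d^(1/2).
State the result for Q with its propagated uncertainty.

0.3914 ± 0.0531

Each factor contributes (exponent × relative error)² to (δQ/Q)²:
  (1·δw/w)² = (1×0.0587)² = 0.00344;  (-2·δy/y)² = (-2×0.0611)² = 0.0150;  (½·δd/d)² = (0.5×0.00944)² = 2.23e-05
δQ/Q = √(0.0184) = 0.136
Q = 0.3914, so δQ = 0.136 × 0.3914 = 0.0531.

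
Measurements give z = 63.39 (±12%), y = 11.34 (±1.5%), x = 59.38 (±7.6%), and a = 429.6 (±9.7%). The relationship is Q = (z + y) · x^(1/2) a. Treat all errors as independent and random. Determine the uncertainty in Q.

36000

Let u = z + y = 74.73. δu = √(δz² + δy²) = √(57.9 + 0.0289) = 7.61, so δu/u = 0.102.
Q is then a monomial in u, x, a:
δQ/Q = √((δu/u)² + (½·δx/x)² + (1·δa/a)²) = √(0.0104 + 0.00144 + 0.00941) = 0.146
Q = 247400, so δQ = 0.146 × 247400 = 36000.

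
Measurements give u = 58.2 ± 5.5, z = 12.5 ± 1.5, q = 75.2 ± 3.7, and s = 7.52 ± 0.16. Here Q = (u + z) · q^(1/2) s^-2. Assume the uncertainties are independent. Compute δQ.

1.02

Let w = u + z = 70.7. δw = √(δu² + δz²) = √(30.2 + 2.25) = 5.70, so δw/w = 0.0806.
Q is then a monomial in w, q, s:
δQ/Q = √((δw/w)² + (½·δq/q)² + (-2·δs/s)²) = √(0.00650 + 0.000605 + 0.00181) = 0.0944
Q = 10.8, so δQ = 0.0944 × 10.8 = 1.02.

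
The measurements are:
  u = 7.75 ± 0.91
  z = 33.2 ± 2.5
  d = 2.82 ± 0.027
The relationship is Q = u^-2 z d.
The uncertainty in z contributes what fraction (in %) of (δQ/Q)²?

9.31%

(δQ/Q)² = (-2·δu/u)² + (1·δz/z)² + (1·δd/d)²
  u term: (-2×0.117)² = 0.0551
  z term: (1×0.0753)² = 0.00567
  d term: (1×0.00957)² = 9.17e-05
Total = 0.0609. Share from z = 0.00567/0.0609 = 0.0931.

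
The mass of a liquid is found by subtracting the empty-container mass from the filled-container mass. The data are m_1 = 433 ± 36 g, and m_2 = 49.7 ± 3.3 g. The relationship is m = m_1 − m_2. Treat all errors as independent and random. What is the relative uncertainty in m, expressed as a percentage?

9.43%

Sums and differences: (δm)² = Σ (cᵢ δxᵢ)².
  (δm_1)² = 1300;  (δm_2)² = 10.9
δm = √(1310) = 36.2 g
m = 383 g, so δm/m = 36.2/383 = 0.0943.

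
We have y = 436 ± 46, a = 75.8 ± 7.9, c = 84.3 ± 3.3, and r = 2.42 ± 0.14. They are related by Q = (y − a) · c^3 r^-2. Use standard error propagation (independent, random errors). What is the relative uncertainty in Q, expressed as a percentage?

21.0%

Let u = y − a = 360. δu = √(δy² + δa²) = √(2120 + 62.4) = 46.7, so δu/u = 0.130.
Q is then a monomial in u, c, r:
δQ/Q = √((δu/u)² + (3·δc/c)² + (-2·δr/r)²) = √(0.0168 + 0.0138 + 0.0134) = 0.210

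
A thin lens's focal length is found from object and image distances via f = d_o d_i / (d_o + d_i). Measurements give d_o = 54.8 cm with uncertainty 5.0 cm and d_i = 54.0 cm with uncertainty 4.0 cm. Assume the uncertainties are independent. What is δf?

∂f/∂d_o = (d_i/(d_o+d_i))² = 0.246;  ∂f/∂d_i = (d_o/(d_o+d_i))² = 0.254
δf = √((∂f/∂d_o · δd_o)² + (∂f/∂d_i · δd_i)²) = √(1.52 + 1.03) = 1.60 cm

1.60 cm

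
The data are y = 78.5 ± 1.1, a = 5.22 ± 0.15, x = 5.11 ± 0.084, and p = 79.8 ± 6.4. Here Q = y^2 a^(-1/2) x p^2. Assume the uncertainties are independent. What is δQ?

Each factor contributes (exponent × relative error)² to (δQ/Q)²:
  (2·δy/y)² = (2×0.0140)² = 0.000785;  (−½·δa/a)² = (-0.5×0.0287)² = 0.000206;  (1·δx/x)² = (1×0.0164)² = 0.000270;  (2·δp/p)² = (2×0.0802)² = 0.0257
δQ/Q = √(0.0270) = 0.164
Q = 8.78e+07, so δQ = 0.164 × 8.78e+07 = 1.44e+07.

1.44e+07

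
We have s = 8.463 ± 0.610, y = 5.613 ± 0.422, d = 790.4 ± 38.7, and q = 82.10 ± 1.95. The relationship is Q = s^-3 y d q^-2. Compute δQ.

0.000259

Relative error in a monomial: (δQ/Q)² = Σ (nᵢ · δxᵢ/xᵢ)².
  (-3·δs/s)² = (-3×0.0721)² = 0.0468;  (1·δy/y)² = (1×0.0752)² = 0.00565;  (1·δd/d)² = (1×0.0490)² = 0.00240;  (-2·δq/q)² = (-2×0.0238)² = 0.00226
δQ/Q = √(0.0571) = 0.239
Q = 0.001086, so δQ = 0.239 × 0.001086 = 0.000259.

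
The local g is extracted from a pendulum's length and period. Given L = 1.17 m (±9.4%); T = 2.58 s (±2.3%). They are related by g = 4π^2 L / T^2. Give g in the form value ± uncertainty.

Each factor contributes (exponent × relative error)² to (δg/g)²:
  (1·δL/L)² = (1×0.0940)² = 0.00884;  (-2·δT/T)² = (-2×0.0230)² = 0.00212
δg/g = √(0.0110) = 0.105
g = 6.94 m/s^2, so δg = 0.105 × 6.94 = 0.726 m/s^2.

6.94 ± 0.726 m/s^2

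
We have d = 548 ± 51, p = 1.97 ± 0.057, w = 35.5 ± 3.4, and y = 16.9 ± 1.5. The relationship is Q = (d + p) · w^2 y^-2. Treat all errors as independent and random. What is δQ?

Let u = d + p = 550. δu = √(δd² + δp²) = √(2600 + 0.00325) = 51.0, so δu/u = 0.0927.
Q is then a monomial in u, w, y:
δQ/Q = √((δu/u)² + (2·δw/w)² + (-2·δy/y)²) = √(0.00860 + 0.0367 + 0.0315) = 0.277
Q = 2430, so δQ = 0.277 × 2430 = 673.

673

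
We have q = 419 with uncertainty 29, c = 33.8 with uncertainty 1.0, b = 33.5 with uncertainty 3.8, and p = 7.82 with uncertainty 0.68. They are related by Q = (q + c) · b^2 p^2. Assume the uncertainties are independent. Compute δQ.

9.1e+06

Let u = q + c = 453. δu = √(δq² + δc²) = √(841 + 1.00) = 29.0, so δu/u = 0.0641.
Q is then a monomial in u, b, p:
δQ/Q = √((δu/u)² + (2·δb/b)² + (2·δp/p)²) = √(0.00411 + 0.0515 + 0.0302) = 0.293
Q = 3.11e+07, so δQ = 0.293 × 3.11e+07 = 9.1e+06.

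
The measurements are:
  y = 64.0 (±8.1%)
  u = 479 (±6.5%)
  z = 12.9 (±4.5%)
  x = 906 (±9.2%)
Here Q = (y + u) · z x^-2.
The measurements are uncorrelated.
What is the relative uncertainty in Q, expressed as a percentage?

Let w = y + u = 543. δw = √(δy² + δu²) = √(26.9 + 969) = 31.6, so δw/w = 0.0581.
Q is then a monomial in w, z, x:
δQ/Q = √((δw/w)² + (1·δz/z)² + (-2·δx/x)²) = √(0.00338 + 0.00202 + 0.0339) = 0.198

19.8%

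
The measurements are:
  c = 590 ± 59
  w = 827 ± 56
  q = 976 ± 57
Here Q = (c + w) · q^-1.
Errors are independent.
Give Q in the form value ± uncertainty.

1.45 ± 0.119

Let u = c + w = 1420. δu = √(δc² + δw²) = √(3480 + 3140) = 81.3, so δu/u = 0.0574.
Q is then a monomial in u, q:
δQ/Q = √((δu/u)² + (-1·δq/q)²) = √(0.00330 + 0.00341) = 0.0819
Q = 1.45, so δQ = 0.0819 × 1.45 = 0.119.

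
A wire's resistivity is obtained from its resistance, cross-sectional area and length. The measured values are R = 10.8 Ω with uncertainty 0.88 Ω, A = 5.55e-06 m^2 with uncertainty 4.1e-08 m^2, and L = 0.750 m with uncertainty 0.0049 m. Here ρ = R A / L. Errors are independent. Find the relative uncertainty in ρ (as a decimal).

For a monomial ρ ∝ R, A, L^-1, fractional errors add in quadrature:
  (1·δR/R)² = (1×0.0815)² = 0.00664;  (1·δA/A)² = (1×0.00739)² = 5.46e-05;  (-1·δL/L)² = (-1×0.00653)² = 4.27e-05
δρ/ρ = √(0.00674) = 0.0821

0.0821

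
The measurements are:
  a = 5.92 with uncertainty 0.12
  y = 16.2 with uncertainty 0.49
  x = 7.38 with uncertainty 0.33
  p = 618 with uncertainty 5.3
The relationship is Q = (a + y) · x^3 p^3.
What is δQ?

2.91e+11

Let u = a + y = 22.1. δu = √(δa² + δy²) = √(0.0144 + 0.240) = 0.504, so δu/u = 0.0228.
Q is then a monomial in u, x, p:
δQ/Q = √((δu/u)² + (3·δx/x)² + (3·δp/p)²) = √(0.000520 + 0.0180 + 0.000662) = 0.138
Q = 2.1e+12, so δQ = 0.138 × 2.1e+12 = 2.91e+11.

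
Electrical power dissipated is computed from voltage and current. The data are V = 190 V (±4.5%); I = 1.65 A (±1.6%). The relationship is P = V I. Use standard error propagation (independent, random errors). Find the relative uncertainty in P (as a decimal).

0.0478

Since P is a product/quotient, work with relative uncertainties:
  (1·δV/V)² = (1×0.0450)² = 0.00202;  (1·δI/I)² = (1×0.0160)² = 0.000256
δP/P = √(0.00228) = 0.0478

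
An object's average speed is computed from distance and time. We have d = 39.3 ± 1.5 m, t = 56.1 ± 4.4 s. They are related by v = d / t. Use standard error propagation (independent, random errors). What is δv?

0.0611 m/s

For a monomial v ∝ d, t^-1, fractional errors add in quadrature:
  (1·δd/d)² = (1×0.0382)² = 0.00146;  (-1·δt/t)² = (-1×0.0784)² = 0.00615
δv/v = √(0.00761) = 0.0872
v = 0.701 m/s, so δv = 0.0872 × 0.701 = 0.0611 m/s.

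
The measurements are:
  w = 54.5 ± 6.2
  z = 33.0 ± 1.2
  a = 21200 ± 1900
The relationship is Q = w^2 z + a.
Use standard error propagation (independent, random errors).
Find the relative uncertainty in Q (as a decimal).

0.190

Let p = w^2·z = 98000. δp/p = √((2·δw/w)² + (1·δz/z)²) = √(0.0518 + 0.00132) = 0.230, so δp = 22600.
Q = p + a: δQ = √(δp² + δa²) = √(5.1e+08 + 3.61e+06) = 22700
Q = 1.19e+05, so δQ/Q = 22700/1.19e+05 = 0.190.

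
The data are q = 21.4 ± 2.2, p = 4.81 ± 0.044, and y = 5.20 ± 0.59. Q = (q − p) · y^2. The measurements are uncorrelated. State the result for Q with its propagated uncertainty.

Let u = q − p = 16.6. δu = √(δq² + δp²) = √(4.84 + 0.00194) = 2.20, so δu/u = 0.133.
Q is then a monomial in u, y:
δQ/Q = √((δu/u)² + (2·δy/y)²) = √(0.0176 + 0.0515) = 0.263
Q = 449, so δQ = 0.263 × 449 = 118.

449 ± 118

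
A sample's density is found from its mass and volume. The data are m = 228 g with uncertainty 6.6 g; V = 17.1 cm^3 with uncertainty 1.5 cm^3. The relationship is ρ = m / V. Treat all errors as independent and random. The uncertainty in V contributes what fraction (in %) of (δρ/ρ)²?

(δρ/ρ)² = (1·δm/m)² + (-1·δV/V)²
  m term: (1×0.0289)² = 0.000838
  V term: (-1×0.0877)² = 0.00769
Total = 0.00853. Share from V = 0.00769/0.00853 = 0.902.

90.2%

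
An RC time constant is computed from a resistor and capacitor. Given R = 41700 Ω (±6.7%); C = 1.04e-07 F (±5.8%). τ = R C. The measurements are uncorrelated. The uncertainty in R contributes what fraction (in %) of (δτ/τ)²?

57.2%

(δτ/τ)² = (1·δR/R)² + (1·δC/C)²
  R term: (1×0.0670)² = 0.00449
  C term: (1×0.0580)² = 0.00336
Total = 0.00785. Share from R = 0.00449/0.00785 = 0.572.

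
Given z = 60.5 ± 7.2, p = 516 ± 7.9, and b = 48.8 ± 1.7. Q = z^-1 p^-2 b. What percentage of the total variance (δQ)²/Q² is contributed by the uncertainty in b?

7.44%

(δQ/Q)² = (-1·δz/z)² + (-2·δp/p)² + (1·δb/b)²
  z term: (-1×0.119)² = 0.0142
  p term: (-2×0.0153)² = 0.000938
  b term: (1×0.0348)² = 0.00121
Total = 0.0163. Share from b = 0.00121/0.0163 = 0.0744.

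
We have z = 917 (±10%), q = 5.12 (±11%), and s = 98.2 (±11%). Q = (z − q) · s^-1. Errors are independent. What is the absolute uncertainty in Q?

1.38

Let u = z − q = 912. δu = √(δz² + δq²) = √(8410 + 0.317) = 91.7, so δu/u = 0.101.
Q is then a monomial in u, s:
δQ/Q = √((δu/u)² + (-1·δs/s)²) = √(0.0101 + 0.0121) = 0.149
Q = 9.29, so δQ = 0.149 × 9.29 = 1.38.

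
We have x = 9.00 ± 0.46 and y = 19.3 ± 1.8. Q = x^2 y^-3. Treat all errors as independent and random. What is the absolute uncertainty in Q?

0.00336

Relative error in a monomial: (δQ/Q)² = Σ (nᵢ · δxᵢ/xᵢ)².
  (2·δx/x)² = (2×0.0511)² = 0.0104;  (-3·δy/y)² = (-3×0.0933)² = 0.0783
δQ/Q = √(0.0887) = 0.298
Q = 0.0113, so δQ = 0.298 × 0.0113 = 0.00336.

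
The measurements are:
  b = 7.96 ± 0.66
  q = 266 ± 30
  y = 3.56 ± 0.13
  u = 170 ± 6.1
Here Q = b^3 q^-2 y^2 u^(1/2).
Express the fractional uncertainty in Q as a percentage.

Q is a product of powers, so relative uncertainties combine in quadrature:
  (3·δb/b)² = (3×0.0829)² = 0.0619;  (-2·δq/q)² = (-2×0.113)² = 0.0509;  (2·δy/y)² = (2×0.0365)² = 0.00533;  (½·δu/u)² = (0.5×0.0359)² = 0.000322
δQ/Q = √(0.118) = 0.344

34.4%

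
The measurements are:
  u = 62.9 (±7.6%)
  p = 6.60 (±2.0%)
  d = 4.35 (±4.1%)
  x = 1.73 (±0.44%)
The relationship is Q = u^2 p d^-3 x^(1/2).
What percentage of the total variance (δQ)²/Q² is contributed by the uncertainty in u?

(δQ/Q)² = (2·δu/u)² + (1·δp/p)² + (-3·δd/d)² + (½·δx/x)²
  u term: (2×0.0760)² = 0.0231
  p term: (1×0.0200)² = 0.000400
  d term: (-3×0.0410)² = 0.0151
  x term: (0.5×0.00440)² = 4.84e-06
Total = 0.0386. Share from u = 0.0231/0.0386 = 0.598.

59.8%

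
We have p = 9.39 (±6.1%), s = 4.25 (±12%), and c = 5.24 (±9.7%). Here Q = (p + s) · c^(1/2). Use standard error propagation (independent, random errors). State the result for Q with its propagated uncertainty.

Let u = p + s = 13.6. δu = √(δp² + δs²) = √(0.328 + 0.260) = 0.767, so δu/u = 0.0562.
Q is then a monomial in u, c:
δQ/Q = √((δu/u)² + (½·δc/c)²) = √(0.00316 + 0.00235) = 0.0743
Q = 31.2, so δQ = 0.0743 × 31.2 = 2.32.

31.2 ± 2.32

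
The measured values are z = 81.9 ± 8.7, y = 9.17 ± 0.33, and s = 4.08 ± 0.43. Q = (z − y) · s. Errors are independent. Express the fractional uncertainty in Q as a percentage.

Let u = z − y = 72.7. δu = √(δz² + δy²) = √(75.7 + 0.109) = 8.71, so δu/u = 0.120.
Q is then a monomial in u, s:
δQ/Q = √((δu/u)² + (1·δs/s)²) = √(0.0143 + 0.0111) = 0.159

15.9%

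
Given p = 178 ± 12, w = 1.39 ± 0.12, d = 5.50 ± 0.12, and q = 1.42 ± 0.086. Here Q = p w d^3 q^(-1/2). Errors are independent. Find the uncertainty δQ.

4530

Since Q is a product/quotient, work with relative uncertainties:
  (1·δp/p)² = (1×0.0674)² = 0.00454;  (1·δw/w)² = (1×0.0863)² = 0.00745;  (3·δd/d)² = (3×0.0218)² = 0.00428;  (−½·δq/q)² = (-0.5×0.0606)² = 0.000917
δQ/Q = √(0.0172) = 0.131
Q = 34500, so δQ = 0.131 × 34500 = 4530.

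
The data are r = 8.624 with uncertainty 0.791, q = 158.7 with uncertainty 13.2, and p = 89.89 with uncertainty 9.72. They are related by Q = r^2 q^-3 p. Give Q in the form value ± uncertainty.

0.001673 ± 0.000549

Each factor contributes (exponent × relative error)² to (δQ/Q)²:
  (2·δr/r)² = (2×0.0917)² = 0.0337;  (-3·δq/q)² = (-3×0.0832)² = 0.0623;  (1·δp/p)² = (1×0.108)² = 0.0117
δQ/Q = √(0.108) = 0.328
Q = 0.001673, so δQ = 0.328 × 0.001673 = 0.000549.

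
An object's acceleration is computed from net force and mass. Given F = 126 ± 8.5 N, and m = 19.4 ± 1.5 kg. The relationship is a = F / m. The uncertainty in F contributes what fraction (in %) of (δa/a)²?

43.2%

(δa/a)² = (1·δF/F)² + (-1·δm/m)²
  F term: (1×0.0675)² = 0.00455
  m term: (-1×0.0773)² = 0.00598
Total = 0.0105. Share from F = 0.00455/0.0105 = 0.432.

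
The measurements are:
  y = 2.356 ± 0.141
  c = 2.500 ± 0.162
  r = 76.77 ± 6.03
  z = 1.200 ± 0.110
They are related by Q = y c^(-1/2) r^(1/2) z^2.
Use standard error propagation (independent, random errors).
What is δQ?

3.75

Relative error in a monomial: (δQ/Q)² = Σ (nᵢ · δxᵢ/xᵢ)².
  (1·δy/y)² = (1×0.0598)² = 0.00358;  (−½·δc/c)² = (-0.5×0.0648)² = 0.00105;  (½·δr/r)² = (0.5×0.0785)² = 0.00154;  (2·δz/z)² = (2×0.0917)² = 0.0336
δQ/Q = √(0.0398) = 0.199
Q = 18.80, so δQ = 0.199 × 18.80 = 3.75.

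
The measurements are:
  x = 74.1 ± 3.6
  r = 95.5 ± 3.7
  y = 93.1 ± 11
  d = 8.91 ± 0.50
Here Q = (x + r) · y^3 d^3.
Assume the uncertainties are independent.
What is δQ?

3.81e+10

Let u = x + r = 170. δu = √(δx² + δr²) = √(13.0 + 13.7) = 5.16, so δu/u = 0.0304.
Q is then a monomial in u, y, d:
δQ/Q = √((δu/u)² + (3·δy/y)² + (3·δd/d)²) = √(0.000927 + 0.126 + 0.0283) = 0.394
Q = 9.68e+10, so δQ = 0.394 × 9.68e+10 = 3.81e+10.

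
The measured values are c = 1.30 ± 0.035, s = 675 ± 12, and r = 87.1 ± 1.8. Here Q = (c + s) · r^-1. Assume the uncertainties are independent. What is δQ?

Let u = c + s = 676. δu = √(δc² + δs²) = √(0.00123 + 144) = 12.0, so δu/u = 0.0177.
Q is then a monomial in u, r:
δQ/Q = √((δu/u)² + (-1·δr/r)²) = √(0.000315 + 0.000427) = 0.0272
Q = 7.76, so δQ = 0.0272 × 7.76 = 0.211.

0.211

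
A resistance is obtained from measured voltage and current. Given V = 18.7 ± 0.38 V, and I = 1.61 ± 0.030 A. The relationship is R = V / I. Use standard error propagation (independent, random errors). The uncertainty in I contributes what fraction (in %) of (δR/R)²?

(δR/R)² = (1·δV/V)² + (-1·δI/I)²
  V term: (1×0.0203)² = 0.000413
  I term: (-1×0.0186)² = 0.000347
Total = 0.000760. Share from I = 0.000347/0.000760 = 0.457.

45.7%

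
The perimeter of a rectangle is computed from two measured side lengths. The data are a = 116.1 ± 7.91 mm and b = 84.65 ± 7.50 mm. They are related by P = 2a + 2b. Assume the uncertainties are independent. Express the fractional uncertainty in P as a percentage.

5.43%

Absolute uncertainties add in quadrature for a linear combination:
  (2·δa)² = 250;  (2·δb)² = 225
δP = √(475) = 21.8 mm
P = 401.5 mm, so δP/P = 21.8/401.5 = 0.0543.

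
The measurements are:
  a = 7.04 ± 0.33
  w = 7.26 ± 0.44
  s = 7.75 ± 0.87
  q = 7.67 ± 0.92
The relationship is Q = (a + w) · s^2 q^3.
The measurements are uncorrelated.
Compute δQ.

Let u = a + w = 14.3. δu = √(δa² + δw²) = √(0.109 + 0.194) = 0.550, so δu/u = 0.0385.
Q is then a monomial in u, s, q:
δQ/Q = √((δu/u)² + (2·δs/s)² + (3·δq/q)²) = √(0.00148 + 0.0504 + 0.129) = 0.426
Q = 3.88e+05, so δQ = 0.426 × 3.88e+05 = 1.65e+05.

1.65e+05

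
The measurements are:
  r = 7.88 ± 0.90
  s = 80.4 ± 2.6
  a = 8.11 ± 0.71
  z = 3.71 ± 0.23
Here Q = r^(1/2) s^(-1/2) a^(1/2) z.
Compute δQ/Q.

0.0963

Since Q is a product/quotient, work with relative uncertainties:
  (½·δr/r)² = (0.5×0.114)² = 0.00326;  (−½·δs/s)² = (-0.5×0.0323)² = 0.000261;  (½·δa/a)² = (0.5×0.0875)² = 0.00192;  (1·δz/z)² = (1×0.0620)² = 0.00384
δQ/Q = √(0.00928) = 0.0963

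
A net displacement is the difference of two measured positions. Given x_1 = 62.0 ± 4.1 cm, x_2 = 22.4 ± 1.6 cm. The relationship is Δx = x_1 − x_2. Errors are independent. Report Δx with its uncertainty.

39.6 ± 4.40 cm

Absolute uncertainties add in quadrature for a linear combination:
  (δx_1)² = 16.8;  (δx_2)² = 2.56
δΔx = √(19.4) = 4.40 cm
Δx = 39.6 cm.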